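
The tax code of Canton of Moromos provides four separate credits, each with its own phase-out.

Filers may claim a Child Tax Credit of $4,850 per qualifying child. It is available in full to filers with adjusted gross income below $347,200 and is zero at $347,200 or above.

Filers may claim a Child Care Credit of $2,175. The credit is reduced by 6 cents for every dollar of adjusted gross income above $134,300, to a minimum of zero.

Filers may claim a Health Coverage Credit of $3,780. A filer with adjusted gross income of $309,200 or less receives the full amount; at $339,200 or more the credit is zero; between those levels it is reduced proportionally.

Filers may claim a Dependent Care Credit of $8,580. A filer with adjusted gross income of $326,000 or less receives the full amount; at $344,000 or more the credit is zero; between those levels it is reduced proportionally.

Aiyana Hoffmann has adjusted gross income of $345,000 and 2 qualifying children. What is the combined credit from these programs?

$9,700

Child Tax Credit: base = 2 × $4,850 = $9,700. $345,000 is below the $347,200 cutoff, so the full $9,700 applies.
Child Care Credit: 6% of the $210,700 excess over $134,300 is $12,642 ≥ base, so the credit is $0.
Health Coverage Credit: $345,000 is at or above $339,200, so the credit is $0.
Dependent Care Credit: $345,000 is at or above $344,000, so the credit is $0.
Total: $9,700 + $0 + $0 + $0 = $9,700.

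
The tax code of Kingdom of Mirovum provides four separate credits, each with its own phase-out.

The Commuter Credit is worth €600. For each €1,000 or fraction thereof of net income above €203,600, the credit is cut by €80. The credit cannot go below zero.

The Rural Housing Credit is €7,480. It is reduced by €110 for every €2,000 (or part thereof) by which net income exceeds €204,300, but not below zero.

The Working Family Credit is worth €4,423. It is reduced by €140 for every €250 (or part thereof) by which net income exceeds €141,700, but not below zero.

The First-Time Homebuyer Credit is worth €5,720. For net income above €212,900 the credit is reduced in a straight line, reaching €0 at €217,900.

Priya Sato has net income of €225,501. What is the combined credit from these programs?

Commuter Credit: income exceeds €203,600 by €21,901 → 22 increments × €80 = €1,760 ≥ base, so the credit is €0.
Rural Housing Credit: income exceeds €204,300 by €21,201, which is 11 full-or-partial €2,000 increments; reduction = 11 × €110 = €1,210, leaving €6,270.
Working Family Credit: income exceeds €141,700 by €83,801 → 336 increments × €140 = €47,040 ≥ base, so the credit is €0.
First-Time Homebuyer Credit: €225,501 is at or above €217,900, so the credit is €0.
Total: €0 + €6,270 + €0 + €0 = €6,270.

€6,270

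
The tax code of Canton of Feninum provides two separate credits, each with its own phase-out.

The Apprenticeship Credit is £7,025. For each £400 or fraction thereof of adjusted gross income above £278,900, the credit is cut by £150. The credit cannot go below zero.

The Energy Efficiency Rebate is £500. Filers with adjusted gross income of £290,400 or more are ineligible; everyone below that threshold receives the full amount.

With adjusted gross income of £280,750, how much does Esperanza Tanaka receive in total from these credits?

£6,775

Apprenticeship Credit: income exceeds £278,900 by £1,850, which is 5 full-or-partial £400 increments; reduction = 5 × £150 = £750, leaving £6,275.
Energy Efficiency Rebate: £280,750 is below the £290,400 cutoff, so the full £500 applies.
Total: £6,275 + £500 = £6,775.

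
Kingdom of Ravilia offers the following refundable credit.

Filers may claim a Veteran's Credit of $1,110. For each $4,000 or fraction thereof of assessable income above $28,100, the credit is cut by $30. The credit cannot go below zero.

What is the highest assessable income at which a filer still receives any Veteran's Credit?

$172,100

After 36 increments the reduction is 36 × $30 = $1,080, leaving $30; one more increment wipes it out. Increment 36 ends at excess 36 × $4,000 = $144,000, so the highest qualifying income is $28,100 + $144,000 = $172,100.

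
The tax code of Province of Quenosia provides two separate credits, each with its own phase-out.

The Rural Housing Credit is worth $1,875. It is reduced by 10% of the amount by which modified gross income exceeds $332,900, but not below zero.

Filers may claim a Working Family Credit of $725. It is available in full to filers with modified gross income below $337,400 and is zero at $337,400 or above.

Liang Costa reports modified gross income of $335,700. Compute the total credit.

$2,320

Rural Housing Credit: 10% of the $2,800 excess over $332,900 is $280; credit = $1,875 − $280 = $1,595.
Working Family Credit: $335,700 is below the $337,400 cutoff, so the full $725 applies.
Total: $1,595 + $725 = $2,320.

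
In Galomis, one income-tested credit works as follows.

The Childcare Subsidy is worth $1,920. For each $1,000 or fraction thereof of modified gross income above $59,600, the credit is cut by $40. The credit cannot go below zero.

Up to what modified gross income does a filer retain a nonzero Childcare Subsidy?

After 47 increments the reduction is 47 × $40 = $1,880, leaving $40; one more increment wipes it out. Increment 47 ends at excess 47 × $1,000 = $47,000, so the highest qualifying income is $59,600 + $47,000 = $106,600.

$106,600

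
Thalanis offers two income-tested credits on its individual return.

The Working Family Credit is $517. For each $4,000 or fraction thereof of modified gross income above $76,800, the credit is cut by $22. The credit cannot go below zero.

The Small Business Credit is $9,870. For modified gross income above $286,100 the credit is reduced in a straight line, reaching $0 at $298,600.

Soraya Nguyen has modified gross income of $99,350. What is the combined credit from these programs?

$10,255

Working Family Credit: income exceeds $76,800 by $22,550, which is 6 full-or-partial $4,000 increments; reduction = 6 × $22 = $132, leaving $385.
Small Business Credit: $99,350 is at or below the $286,100 threshold, so the full $9,870 applies.
Total: $385 + $9,870 = $10,255.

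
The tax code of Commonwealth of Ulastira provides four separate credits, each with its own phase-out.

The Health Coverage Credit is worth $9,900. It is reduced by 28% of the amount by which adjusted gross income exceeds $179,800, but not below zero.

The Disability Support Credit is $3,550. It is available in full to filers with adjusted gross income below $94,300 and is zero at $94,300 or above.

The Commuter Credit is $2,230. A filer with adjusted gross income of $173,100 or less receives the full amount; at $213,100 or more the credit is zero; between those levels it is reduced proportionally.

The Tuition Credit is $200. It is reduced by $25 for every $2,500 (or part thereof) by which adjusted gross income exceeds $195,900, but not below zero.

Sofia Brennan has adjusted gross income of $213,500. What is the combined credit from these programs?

$464

Health Coverage Credit: 28% of the $33,700 excess over $179,800 is $9,436; credit = $9,900 − $9,436 = $464.
Disability Support Credit: $213,500 meets or exceeds the $94,300 cutoff, so the credit is $0.
Commuter Credit: $213,500 is at or above $213,100, so the credit is $0.
Tuition Credit: income exceeds $195,900 by $17,600 → 8 increments × $25 = $200 ≥ base, so the credit is $0.
Total: $464 + $0 + $0 + $0 = $464.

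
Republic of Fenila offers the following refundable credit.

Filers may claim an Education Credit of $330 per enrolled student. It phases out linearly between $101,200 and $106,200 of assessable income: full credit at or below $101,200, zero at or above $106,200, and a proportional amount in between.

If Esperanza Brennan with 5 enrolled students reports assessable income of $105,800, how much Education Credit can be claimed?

Education Credit: base = 5 × $330 = $1,650. $105,800 is $4,600 into a $5,000 phase-out range, leaving 400/5,000 of the credit: $1,650 × 400/5,000 = $132.

$132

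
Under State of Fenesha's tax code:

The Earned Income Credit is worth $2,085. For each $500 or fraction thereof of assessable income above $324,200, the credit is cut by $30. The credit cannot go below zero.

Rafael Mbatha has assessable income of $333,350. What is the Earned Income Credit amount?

Earned Income Credit: income exceeds $324,200 by $9,150, which is 19 full-or-partial $500 increments; reduction = 19 × $30 = $570, leaving $1,515.

$1,515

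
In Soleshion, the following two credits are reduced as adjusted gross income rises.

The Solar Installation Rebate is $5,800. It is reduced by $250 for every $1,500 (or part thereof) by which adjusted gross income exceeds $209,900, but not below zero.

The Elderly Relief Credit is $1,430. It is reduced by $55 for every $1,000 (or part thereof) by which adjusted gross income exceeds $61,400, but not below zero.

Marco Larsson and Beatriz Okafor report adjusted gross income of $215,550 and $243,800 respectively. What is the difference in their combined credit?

Marco ($215,550): Solar Installation Rebate: income exceeds $209,900 by $5,650, which is 4 full-or-partial $1,500 increments; reduction = 4 × $250 = $1,000, leaving $4,800. Elderly Relief Credit: income exceeds $61,400 by $154,150 → 155 increments × $55 = $8,525 ≥ base, so the credit is $0. total $4,800 + $0 = $4,800
Beatriz ($243,800): Solar Installation Rebate: income exceeds $209,900 by $33,900, which is 23 full-or-partial $1,500 increments; reduction = 23 × $250 = $5,750, leaving $50. Elderly Relief Credit: income exceeds $61,400 by $182,400 → 183 increments × $55 = $10,065 ≥ base, so the credit is $0. total $50 + $0 = $50
Difference: |$4,800 − $50| = $4,750.

$4,750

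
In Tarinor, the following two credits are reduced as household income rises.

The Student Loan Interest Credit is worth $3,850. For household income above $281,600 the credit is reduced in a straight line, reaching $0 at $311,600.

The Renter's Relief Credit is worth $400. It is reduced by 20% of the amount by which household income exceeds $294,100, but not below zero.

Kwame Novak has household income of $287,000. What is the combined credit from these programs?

$3,557

Student Loan Interest Credit: $287,000 is $5,400 into a $30,000 phase-out range, leaving 24,600/30,000 of the credit: $3,850 × 24,600/30,000 = $3,157.
Renter's Relief Credit: $287,000 is at or below the $294,100 threshold, so the full $400 applies.
Total: $3,157 + $400 = $3,557.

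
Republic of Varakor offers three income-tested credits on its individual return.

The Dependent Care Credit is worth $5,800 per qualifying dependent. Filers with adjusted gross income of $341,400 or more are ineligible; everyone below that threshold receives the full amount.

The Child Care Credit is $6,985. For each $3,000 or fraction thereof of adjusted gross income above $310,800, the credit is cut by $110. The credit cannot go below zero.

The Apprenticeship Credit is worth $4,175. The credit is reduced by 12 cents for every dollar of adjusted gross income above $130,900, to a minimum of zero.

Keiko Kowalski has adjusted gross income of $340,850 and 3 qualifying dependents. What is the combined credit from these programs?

$23,175

Dependent Care Credit: base = 3 × $5,800 = $17,400. $340,850 is below the $341,400 cutoff, so the full $17,400 applies.
Child Care Credit: income exceeds $310,800 by $30,050, which is 11 full-or-partial $3,000 increments; reduction = 11 × $110 = $1,210, leaving $5,775.
Apprenticeship Credit: 12% of the $209,950 excess over $130,900 is $25,194 ≥ base, so the credit is $0.
Total: $17,400 + $5,775 + $0 = $23,175.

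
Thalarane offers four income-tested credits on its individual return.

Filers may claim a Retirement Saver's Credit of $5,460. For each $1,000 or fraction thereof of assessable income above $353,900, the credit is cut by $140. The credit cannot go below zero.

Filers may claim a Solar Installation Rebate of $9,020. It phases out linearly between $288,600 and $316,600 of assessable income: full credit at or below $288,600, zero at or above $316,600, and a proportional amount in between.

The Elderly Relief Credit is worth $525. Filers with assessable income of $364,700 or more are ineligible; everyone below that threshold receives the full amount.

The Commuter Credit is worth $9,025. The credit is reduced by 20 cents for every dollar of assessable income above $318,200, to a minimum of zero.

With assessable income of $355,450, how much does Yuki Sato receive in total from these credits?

$7,280

Retirement Saver's Credit: income exceeds $353,900 by $1,550, which is 2 full-or-partial $1,000 increments; reduction = 2 × $140 = $280, leaving $5,180.
Solar Installation Rebate: $355,450 is at or above $316,600, so the credit is $0.
Elderly Relief Credit: $355,450 is below the $364,700 cutoff, so the full $525 applies.
Commuter Credit: 20% of the $37,250 excess over $318,200 is $7,450; credit = $9,025 − $7,450 = $1,575.
Total: $5,180 + $0 + $525 + $1,575 = $7,280.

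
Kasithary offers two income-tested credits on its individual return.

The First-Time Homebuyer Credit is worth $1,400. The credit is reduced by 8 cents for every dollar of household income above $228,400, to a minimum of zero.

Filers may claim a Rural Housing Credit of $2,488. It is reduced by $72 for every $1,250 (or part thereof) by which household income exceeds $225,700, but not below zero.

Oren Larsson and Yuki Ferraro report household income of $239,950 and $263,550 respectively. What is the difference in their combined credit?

$1,844

Oren ($239,950): First-Time Homebuyer Credit: 8% of the $11,550 excess over $228,400 is $924; credit = $1,400 − $924 = $476. Rural Housing Credit: income exceeds $225,700 by $14,250, which is 12 full-or-partial $1,250 increments; reduction = 12 × $72 = $864, leaving $1,624. total $476 + $1,624 = $2,100
Yuki ($263,550): First-Time Homebuyer Credit: 8% of the $35,150 excess over $228,400 is $2,812 ≥ base, so the credit is $0. Rural Housing Credit: income exceeds $225,700 by $37,850, which is 31 full-or-partial $1,250 increments; reduction = 31 × $72 = $2,232, leaving $256. total $0 + $256 = $256
Difference: |$2,100 − $256| = $1,844.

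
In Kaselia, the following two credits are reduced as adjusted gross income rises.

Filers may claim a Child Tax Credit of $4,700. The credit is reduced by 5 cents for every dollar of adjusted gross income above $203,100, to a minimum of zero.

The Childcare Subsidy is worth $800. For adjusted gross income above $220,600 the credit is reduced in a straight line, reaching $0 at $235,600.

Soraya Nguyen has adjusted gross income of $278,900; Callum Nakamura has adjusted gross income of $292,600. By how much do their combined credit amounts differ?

$685

Soraya ($278,900): Child Tax Credit: 5% of the $75,800 excess over $203,100 is $3,790; credit = $4,700 − $3,790 = $910. Childcare Subsidy: $278,900 is at or above $235,600, so the credit is $0. total $910 + $0 = $910
Callum ($292,600): Child Tax Credit: 5% of the $89,500 excess over $203,100 is $4,475; credit = $4,700 − $4,475 = $225. Childcare Subsidy: $292,600 is at or above $235,600, so the credit is $0. total $225 + $0 = $225
Difference: |$910 − $225| = $685.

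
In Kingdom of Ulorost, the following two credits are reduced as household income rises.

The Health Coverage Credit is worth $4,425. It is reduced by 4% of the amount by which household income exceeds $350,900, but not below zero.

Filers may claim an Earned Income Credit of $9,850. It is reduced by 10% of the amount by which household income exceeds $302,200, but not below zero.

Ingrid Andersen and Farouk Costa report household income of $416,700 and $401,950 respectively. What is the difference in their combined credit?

$590

Ingrid ($416,700): Health Coverage Credit: 4% of the $65,800 excess over $350,900 is $2,632; credit = $4,425 − $2,632 = $1,793. Earned Income Credit: 10% of the $114,500 excess over $302,200 is $11,450 ≥ base, so the credit is $0. total $1,793 + $0 = $1,793
Farouk ($401,950): Health Coverage Credit: 4% of the $51,050 excess over $350,900 is $2,042; credit = $4,425 − $2,042 = $2,383. Earned Income Credit: 10% of the $99,750 excess over $302,200 is $9,975 ≥ base, so the credit is $0. total $2,383 + $0 = $2,383
Difference: |$1,793 − $2,383| = $590.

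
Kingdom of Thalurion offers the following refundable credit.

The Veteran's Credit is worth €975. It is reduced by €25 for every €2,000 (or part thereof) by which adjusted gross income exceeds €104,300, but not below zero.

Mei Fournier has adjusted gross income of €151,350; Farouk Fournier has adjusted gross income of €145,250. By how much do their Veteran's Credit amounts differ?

€75

Mei (€151,350): Veteran's Credit: income exceeds €104,300 by €47,050, which is 24 full-or-partial €2,000 increments; reduction = 24 × €25 = €600, leaving €375.
Farouk (€145,250): Veteran's Credit: income exceeds €104,300 by €40,950, which is 21 full-or-partial €2,000 increments; reduction = 21 × €25 = €525, leaving €450.
Difference: |€375 − €450| = €75.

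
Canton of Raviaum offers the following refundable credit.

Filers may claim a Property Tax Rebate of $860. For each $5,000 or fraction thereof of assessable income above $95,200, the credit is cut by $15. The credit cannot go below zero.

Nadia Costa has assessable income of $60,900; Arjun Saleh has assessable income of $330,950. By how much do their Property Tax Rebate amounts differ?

Nadia ($60,900): Property Tax Rebate: $60,900 is at or below the $95,200 threshold, so the full $860 applies.
Arjun ($330,950): Property Tax Rebate: income exceeds $95,200 by $235,750, which is 48 full-or-partial $5,000 increments; reduction = 48 × $15 = $720, leaving $140.
Difference: |$860 − $140| = $720.

$720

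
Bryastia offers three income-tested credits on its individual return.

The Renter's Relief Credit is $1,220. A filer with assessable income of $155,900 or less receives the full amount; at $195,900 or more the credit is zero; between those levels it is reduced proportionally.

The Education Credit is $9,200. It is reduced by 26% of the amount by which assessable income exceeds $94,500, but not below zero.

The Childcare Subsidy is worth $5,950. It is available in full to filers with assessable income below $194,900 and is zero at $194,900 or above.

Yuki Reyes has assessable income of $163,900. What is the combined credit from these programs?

Renter's Relief Credit: $163,900 is $8,000 into a $40,000 phase-out range, leaving 32,000/40,000 of the credit: $1,220 × 32,000/40,000 = $976.
Education Credit: 26% of the $69,400 excess over $94,500 is $18,044 ≥ base, so the credit is $0.
Childcare Subsidy: $163,900 is below the $194,900 cutoff, so the full $5,950 applies.
Total: $976 + $0 + $5,950 = $6,926.

$6,926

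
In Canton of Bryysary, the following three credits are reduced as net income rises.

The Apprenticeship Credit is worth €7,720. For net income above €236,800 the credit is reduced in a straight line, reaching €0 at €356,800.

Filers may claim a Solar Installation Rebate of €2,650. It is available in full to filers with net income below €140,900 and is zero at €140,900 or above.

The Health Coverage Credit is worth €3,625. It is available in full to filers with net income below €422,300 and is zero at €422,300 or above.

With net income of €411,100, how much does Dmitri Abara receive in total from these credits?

Apprenticeship Credit: €411,100 is at or above €356,800, so the credit is €0.
Solar Installation Rebate: €411,100 meets or exceeds the €140,900 cutoff, so the credit is €0.
Health Coverage Credit: €411,100 is below the €422,300 cutoff, so the full €3,625 applies.
Total: €0 + €0 + €3,625 = €3,625.

€3,625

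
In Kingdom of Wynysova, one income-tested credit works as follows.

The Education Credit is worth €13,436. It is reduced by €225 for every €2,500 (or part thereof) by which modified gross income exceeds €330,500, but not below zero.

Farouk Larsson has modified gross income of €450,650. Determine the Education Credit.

€2,411

Education Credit: income exceeds €330,500 by €120,150, which is 49 full-or-partial €2,500 increments; reduction = 49 × €225 = €11,025, leaving €2,411.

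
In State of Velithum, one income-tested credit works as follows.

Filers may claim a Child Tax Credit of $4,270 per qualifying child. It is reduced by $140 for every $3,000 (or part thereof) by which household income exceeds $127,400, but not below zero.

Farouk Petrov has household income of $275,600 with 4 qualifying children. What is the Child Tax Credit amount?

Child Tax Credit: base = 4 × $4,270 = $17,080. income exceeds $127,400 by $148,200, which is 50 full-or-partial $3,000 increments; reduction = 50 × $140 = $7,000, leaving $10,080.

$10,080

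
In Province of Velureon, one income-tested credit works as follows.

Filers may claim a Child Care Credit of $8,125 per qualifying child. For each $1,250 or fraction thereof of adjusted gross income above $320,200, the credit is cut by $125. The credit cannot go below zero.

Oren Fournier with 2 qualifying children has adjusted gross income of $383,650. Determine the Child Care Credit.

Child Care Credit: base = 2 × $8,125 = $16,250. income exceeds $320,200 by $63,450, which is 51 full-or-partial $1,250 increments; reduction = 51 × $125 = $6,375, leaving $9,875.

$9,875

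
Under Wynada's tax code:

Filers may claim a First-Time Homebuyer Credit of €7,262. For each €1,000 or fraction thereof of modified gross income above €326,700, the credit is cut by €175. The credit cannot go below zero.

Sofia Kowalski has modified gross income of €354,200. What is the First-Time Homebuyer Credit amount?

€2,362

First-Time Homebuyer Credit: income exceeds €326,700 by €27,500, which is 28 full-or-partial €1,000 increments; reduction = 28 × €175 = €4,900, leaving €2,362.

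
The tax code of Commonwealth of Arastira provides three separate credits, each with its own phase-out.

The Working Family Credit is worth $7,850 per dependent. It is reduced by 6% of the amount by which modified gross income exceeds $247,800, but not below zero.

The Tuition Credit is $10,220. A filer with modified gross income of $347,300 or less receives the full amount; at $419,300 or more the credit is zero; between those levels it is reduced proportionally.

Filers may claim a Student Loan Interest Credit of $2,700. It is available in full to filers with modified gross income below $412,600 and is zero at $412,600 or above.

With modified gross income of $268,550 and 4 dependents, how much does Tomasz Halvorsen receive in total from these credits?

Working Family Credit: base = 4 × $7,850 = $31,400. 6% of the $20,750 excess over $247,800 is $1,245; credit = $31,400 − $1,245 = $30,155.
Tuition Credit: $268,550 is at or below the $347,300 threshold, so the full $10,220 applies.
Student Loan Interest Credit: $268,550 is below the $412,600 cutoff, so the full $2,700 applies.
Total: $30,155 + $10,220 + $2,700 = $43,075.

$43,075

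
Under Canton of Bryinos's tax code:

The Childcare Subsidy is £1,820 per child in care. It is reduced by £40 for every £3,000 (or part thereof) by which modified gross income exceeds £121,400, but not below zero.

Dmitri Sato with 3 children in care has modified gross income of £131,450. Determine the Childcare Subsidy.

£5,300

Childcare Subsidy: base = 3 × £1,820 = £5,460. income exceeds £121,400 by £10,050, which is 4 full-or-partial £3,000 increments; reduction = 4 × £40 = £160, leaving £5,300.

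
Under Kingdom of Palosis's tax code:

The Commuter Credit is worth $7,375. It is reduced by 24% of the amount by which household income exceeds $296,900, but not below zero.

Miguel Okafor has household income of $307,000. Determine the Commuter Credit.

Commuter Credit: 24% of the $10,100 excess over $296,900 is $2,424; credit = $7,375 − $2,424 = $4,951.

$4,951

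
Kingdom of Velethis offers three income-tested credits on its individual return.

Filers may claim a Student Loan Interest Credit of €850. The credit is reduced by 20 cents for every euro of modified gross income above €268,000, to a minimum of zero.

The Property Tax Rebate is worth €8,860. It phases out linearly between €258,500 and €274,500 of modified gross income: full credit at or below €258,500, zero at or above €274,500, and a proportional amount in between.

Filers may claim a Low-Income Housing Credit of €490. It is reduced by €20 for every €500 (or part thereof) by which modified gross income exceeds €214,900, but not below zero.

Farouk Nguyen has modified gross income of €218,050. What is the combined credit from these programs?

Student Loan Interest Credit: €218,050 is at or below the €268,000 threshold, so the full €850 applies.
Property Tax Rebate: €218,050 is at or below the €258,500 threshold, so the full €8,860 applies.
Low-Income Housing Credit: income exceeds €214,900 by €3,150, which is 7 full-or-partial €500 increments; reduction = 7 × €20 = €140, leaving €350.
Total: €850 + €8,860 + €350 = €10,060.

€10,060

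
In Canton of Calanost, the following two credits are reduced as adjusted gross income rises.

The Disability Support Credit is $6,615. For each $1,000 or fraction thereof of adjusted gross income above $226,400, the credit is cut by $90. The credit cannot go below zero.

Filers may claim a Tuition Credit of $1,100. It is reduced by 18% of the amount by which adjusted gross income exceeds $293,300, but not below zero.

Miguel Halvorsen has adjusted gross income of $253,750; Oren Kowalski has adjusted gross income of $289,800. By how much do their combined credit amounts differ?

Miguel ($253,750): Disability Support Credit: income exceeds $226,400 by $27,350, which is 28 full-or-partial $1,000 increments; reduction = 28 × $90 = $2,520, leaving $4,095. Tuition Credit: $253,750 is at or below the $293,300 threshold, so the full $1,100 applies. total $4,095 + $1,100 = $5,195
Oren ($289,800): Disability Support Credit: income exceeds $226,400 by $63,400, which is 64 full-or-partial $1,000 increments; reduction = 64 × $90 = $5,760, leaving $855. Tuition Credit: $289,800 is at or below the $293,300 threshold, so the full $1,100 applies. total $855 + $1,100 = $1,955
Difference: |$5,195 − $1,955| = $3,240.

$3,240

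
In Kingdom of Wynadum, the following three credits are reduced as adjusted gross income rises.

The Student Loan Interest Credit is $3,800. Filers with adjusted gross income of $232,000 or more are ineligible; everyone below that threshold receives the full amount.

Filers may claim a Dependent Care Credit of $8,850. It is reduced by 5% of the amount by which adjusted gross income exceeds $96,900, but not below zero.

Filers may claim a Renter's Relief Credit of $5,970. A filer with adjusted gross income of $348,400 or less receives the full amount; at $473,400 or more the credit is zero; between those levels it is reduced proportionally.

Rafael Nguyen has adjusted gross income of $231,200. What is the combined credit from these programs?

$11,905

Student Loan Interest Credit: $231,200 is below the $232,000 cutoff, so the full $3,800 applies.
Dependent Care Credit: 5% of the $134,300 excess over $96,900 is $6,715; credit = $8,850 − $6,715 = $2,135.
Renter's Relief Credit: $231,200 is at or below the $348,400 threshold, so the full $5,970 applies.
Total: $3,800 + $2,135 + $5,970 = $11,905.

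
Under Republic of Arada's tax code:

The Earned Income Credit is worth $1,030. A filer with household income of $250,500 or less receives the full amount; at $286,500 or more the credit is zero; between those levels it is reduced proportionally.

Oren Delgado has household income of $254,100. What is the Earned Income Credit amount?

$927

Earned Income Credit: $254,100 is $3,600 into a $36,000 phase-out range, leaving 32,400/36,000 of the credit: $1,030 × 32,400/36,000 = $927.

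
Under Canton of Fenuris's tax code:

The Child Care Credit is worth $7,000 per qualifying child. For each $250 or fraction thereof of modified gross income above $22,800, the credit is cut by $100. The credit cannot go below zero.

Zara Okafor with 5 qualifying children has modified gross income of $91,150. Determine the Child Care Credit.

$7,600

Child Care Credit: base = 5 × $7,000 = $35,000. income exceeds $22,800 by $68,350, which is 274 full-or-partial $250 increments; reduction = 274 × $100 = $27,400, leaving $7,600.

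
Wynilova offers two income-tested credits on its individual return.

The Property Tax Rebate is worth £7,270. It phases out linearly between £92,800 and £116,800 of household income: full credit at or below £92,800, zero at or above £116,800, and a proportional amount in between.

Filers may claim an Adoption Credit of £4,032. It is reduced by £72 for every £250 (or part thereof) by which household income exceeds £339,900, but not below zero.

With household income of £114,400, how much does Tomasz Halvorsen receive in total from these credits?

Property Tax Rebate: £114,400 is £21,600 into a £24,000 phase-out range, leaving 2,400/24,000 of the credit: £7,270 × 2,400/24,000 = £727.
Adoption Credit: £114,400 is at or below the £339,900 threshold, so the full £4,032 applies.
Total: £727 + £4,032 = £4,759.

£4,759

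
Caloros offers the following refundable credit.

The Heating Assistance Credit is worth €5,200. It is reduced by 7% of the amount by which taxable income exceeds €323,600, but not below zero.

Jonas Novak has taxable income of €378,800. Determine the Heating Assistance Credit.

Heating Assistance Credit: 7% of the €55,200 excess over €323,600 is €3,864; credit = €5,200 − €3,864 = €1,336.

€1,336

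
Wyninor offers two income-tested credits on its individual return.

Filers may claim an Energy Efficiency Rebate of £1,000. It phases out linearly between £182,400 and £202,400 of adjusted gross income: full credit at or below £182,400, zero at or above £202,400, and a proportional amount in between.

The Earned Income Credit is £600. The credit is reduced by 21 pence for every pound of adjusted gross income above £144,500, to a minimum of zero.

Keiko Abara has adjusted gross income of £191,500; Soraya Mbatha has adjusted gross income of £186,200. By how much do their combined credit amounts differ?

Keiko (£191,500): Energy Efficiency Rebate: £191,500 is £9,100 into a £20,000 phase-out range, leaving 10,900/20,000 of the credit: £1,000 × 10,900/20,000 = £545. Earned Income Credit: 21% of the £47,000 excess over £144,500 is £9,870 ≥ base, so the credit is £0. total £545 + £0 = £545
Soraya (£186,200): Energy Efficiency Rebate: £186,200 is £3,800 into a £20,000 phase-out range, leaving 16,200/20,000 of the credit: £1,000 × 16,200/20,000 = £810. Earned Income Credit: 21% of the £41,700 excess over £144,500 is £8,757 ≥ base, so the credit is £0. total £810 + £0 = £810
Difference: |£545 − £810| = £265.

£265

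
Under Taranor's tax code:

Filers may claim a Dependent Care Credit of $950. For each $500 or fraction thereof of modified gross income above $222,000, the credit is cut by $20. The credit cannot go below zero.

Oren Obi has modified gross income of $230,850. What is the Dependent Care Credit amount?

$590

Dependent Care Credit: income exceeds $222,000 by $8,850, which is 18 full-or-partial $500 increments; reduction = 18 × $20 = $360, leaving $590.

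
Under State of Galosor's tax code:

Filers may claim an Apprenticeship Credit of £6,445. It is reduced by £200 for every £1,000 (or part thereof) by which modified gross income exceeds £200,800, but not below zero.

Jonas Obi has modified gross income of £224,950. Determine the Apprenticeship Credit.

£1,445

Apprenticeship Credit: income exceeds £200,800 by £24,150, which is 25 full-or-partial £1,000 increments; reduction = 25 × £200 = £5,000, leaving £1,445.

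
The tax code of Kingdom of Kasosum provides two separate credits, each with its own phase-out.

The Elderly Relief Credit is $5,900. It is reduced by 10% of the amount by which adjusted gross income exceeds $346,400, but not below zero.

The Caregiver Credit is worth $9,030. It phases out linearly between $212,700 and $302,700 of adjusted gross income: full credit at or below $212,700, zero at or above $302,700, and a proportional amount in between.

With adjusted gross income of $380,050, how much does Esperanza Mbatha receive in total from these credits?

Elderly Relief Credit: 10% of the $33,650 excess over $346,400 is $3,365; credit = $5,900 − $3,365 = $2,535.
Caregiver Credit: $380,050 is at or above $302,700, so the credit is $0.
Total: $2,535 + $0 = $2,535.

$2,535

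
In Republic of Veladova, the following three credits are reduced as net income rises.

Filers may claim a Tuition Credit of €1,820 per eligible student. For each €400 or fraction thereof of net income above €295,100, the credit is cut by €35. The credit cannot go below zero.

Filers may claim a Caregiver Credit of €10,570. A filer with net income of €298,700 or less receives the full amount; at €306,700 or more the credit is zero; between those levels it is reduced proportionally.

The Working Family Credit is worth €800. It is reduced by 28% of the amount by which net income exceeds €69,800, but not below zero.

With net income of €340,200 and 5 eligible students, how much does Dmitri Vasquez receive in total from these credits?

€5,145

Tuition Credit: base = 5 × €1,820 = €9,100. income exceeds €295,100 by €45,100, which is 113 full-or-partial €400 increments; reduction = 113 × €35 = €3,955, leaving €5,145.
Caregiver Credit: €340,200 is at or above €306,700, so the credit is €0.
Working Family Credit: 28% of the €270,400 excess over €69,800 is €75,712 ≥ base, so the credit is €0.
Total: €5,145 + €0 + €0 = €5,145.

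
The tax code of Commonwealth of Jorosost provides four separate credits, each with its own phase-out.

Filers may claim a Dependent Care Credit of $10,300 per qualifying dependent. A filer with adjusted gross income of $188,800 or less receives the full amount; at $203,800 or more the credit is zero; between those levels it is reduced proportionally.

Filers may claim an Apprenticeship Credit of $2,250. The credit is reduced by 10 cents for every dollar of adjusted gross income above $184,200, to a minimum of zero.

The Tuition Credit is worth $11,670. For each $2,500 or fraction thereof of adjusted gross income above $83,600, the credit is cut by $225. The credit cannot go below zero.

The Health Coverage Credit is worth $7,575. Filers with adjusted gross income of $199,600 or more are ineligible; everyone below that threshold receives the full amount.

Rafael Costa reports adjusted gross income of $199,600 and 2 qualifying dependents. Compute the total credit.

Dependent Care Credit: base = 2 × $10,300 = $20,600. $199,600 is $10,800 into a $15,000 phase-out range, leaving 4,200/15,000 of the credit: $20,600 × 4,200/15,000 = $5,768.
Apprenticeship Credit: 10% of the $15,400 excess over $184,200 is $1,540; credit = $2,250 − $1,540 = $710.
Tuition Credit: income exceeds $83,600 by $116,000, which is 47 full-or-partial $2,500 increments; reduction = 47 × $225 = $10,575, leaving $1,095.
Health Coverage Credit: $199,600 meets or exceeds the $199,600 cutoff, so the credit is $0.
Total: $5,768 + $710 + $1,095 + $0 = $7,573.

$7,573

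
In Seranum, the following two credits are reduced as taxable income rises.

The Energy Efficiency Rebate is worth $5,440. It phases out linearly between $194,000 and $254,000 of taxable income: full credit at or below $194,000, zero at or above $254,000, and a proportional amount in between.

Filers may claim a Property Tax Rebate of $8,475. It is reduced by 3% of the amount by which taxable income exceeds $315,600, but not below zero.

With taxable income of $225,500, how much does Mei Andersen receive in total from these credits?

Energy Efficiency Rebate: $225,500 is $31,500 into a $60,000 phase-out range, leaving 28,500/60,000 of the credit: $5,440 × 28,500/60,000 = $2,584.
Property Tax Rebate: $225,500 is at or below the $315,600 threshold, so the full $8,475 applies.
Total: $2,584 + $8,475 = $11,059.

$11,059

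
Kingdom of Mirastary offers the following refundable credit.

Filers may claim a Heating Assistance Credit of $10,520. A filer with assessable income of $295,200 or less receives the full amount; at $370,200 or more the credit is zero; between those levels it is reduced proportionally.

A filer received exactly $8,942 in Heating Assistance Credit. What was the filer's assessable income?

$306,450

$8,942 is 8,942/10,520 of the full $10,520, so 1,578/10,520 of the $75,000 range has been used: income = $295,200 + $75,000 × 1,578/10,520 = $306,450.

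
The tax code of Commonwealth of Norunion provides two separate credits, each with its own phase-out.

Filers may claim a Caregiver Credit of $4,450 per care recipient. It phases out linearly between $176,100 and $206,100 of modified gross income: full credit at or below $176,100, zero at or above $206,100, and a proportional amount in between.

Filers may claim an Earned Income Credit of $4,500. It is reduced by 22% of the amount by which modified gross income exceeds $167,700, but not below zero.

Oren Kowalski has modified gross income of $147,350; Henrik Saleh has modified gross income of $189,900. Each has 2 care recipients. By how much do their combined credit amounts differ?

$8,594

Oren ($147,350): Caregiver Credit: base = 2 × $4,450 = $8,900. $147,350 is at or below the $176,100 threshold, so the full $8,900 applies. Earned Income Credit: $147,350 is at or below the $167,700 threshold, so the full $4,500 applies. total $8,900 + $4,500 = $13,400
Henrik ($189,900): Caregiver Credit: base = 2 × $4,450 = $8,900. $189,900 is $13,800 into a $30,000 phase-out range, leaving 16,200/30,000 of the credit: $8,900 × 16,200/30,000 = $4,806. Earned Income Credit: 22% of the $22,200 excess over $167,700 is $4,884 ≥ base, so the credit is $0. total $4,806 + $0 = $4,806
Difference: |$13,400 − $4,806| = $8,594.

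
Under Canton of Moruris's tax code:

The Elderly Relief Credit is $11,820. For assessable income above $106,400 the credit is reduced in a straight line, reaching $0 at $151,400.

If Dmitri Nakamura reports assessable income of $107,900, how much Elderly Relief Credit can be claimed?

$11,426

Elderly Relief Credit: $107,900 is $1,500 into a $45,000 phase-out range, leaving 43,500/45,000 of the credit: $11,820 × 43,500/45,000 = $11,426.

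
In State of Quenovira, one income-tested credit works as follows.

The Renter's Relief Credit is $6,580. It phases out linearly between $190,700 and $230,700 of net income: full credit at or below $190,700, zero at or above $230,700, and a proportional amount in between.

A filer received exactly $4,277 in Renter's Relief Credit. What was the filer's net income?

$4,277 is 4,277/6,580 of the full $6,580, so 2,303/6,580 of the $40,000 range has been used: income = $190,700 + $40,000 × 2,303/6,580 = $204,700.

$204,700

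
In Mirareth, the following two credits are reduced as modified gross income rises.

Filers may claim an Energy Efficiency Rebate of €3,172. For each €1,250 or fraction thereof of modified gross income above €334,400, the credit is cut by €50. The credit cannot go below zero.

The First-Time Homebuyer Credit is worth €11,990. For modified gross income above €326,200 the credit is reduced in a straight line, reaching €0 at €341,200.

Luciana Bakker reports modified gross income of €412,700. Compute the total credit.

Energy Efficiency Rebate: income exceeds €334,400 by €78,300, which is 63 full-or-partial €1,250 increments; reduction = 63 × €50 = €3,150, leaving €22.
First-Time Homebuyer Credit: €412,700 is at or above €341,200, so the credit is €0.
Total: €22 + €0 = €22.

€22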